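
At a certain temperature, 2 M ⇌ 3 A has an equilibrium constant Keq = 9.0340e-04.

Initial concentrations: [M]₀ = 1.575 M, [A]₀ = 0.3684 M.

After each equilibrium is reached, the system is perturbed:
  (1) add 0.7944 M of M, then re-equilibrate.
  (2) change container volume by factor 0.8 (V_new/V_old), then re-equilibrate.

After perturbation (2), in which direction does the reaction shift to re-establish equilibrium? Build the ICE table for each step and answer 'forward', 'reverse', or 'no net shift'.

Q₀ = 0.02016 vs Keq = 9.0340e-04 ⇒ Q>K, reverse
Step 1:
                  M         A
  Initial     1.575    0.3684
  Change     0.1528   -0.2292
  Equil       1.728    0.1392
  solve Keq expr → x = -0.0764; check Q = 9.0340e-04
Then add 0.7944 M of M.
Step 2:
                  M         A
  Initial     2.522    0.1392
  Change    -0.0258    0.0387
  Equil       2.496    0.1779
  solve Keq expr → x = 0.0129; check Q = 9.0340e-04
Then change container volume by factor 0.8 (V_new/V_old).
Step 3:
                  M         A
  Initial     3.121    0.2224
  Change    0.01032  -0.01549
  Equil       3.131    0.2069
  solve Keq expr → x = -0.005162; check Q = 9.0340e-04

Direction: reverse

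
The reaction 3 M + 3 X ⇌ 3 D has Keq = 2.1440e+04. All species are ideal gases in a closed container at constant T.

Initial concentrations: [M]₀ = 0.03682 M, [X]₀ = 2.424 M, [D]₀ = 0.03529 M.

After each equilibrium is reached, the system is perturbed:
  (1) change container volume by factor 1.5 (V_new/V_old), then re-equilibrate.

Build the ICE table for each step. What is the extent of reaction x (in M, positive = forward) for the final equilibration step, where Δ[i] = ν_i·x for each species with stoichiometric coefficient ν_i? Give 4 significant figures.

Q₀ = 0.06182 vs Keq = 2.1440e+04 ⇒ Q<K, forward
Step 1:
                  M         X         D
  init      0.03682     2.424   0.03529
  Δ        -0.03575  -0.03575   0.03575
  eq       0.001071     2.388   0.07104
  solve Keq expr → x = 0.01192; check Q = 2.1440e+04
Then change container volume by factor 1.5 (V_new/V_old).
Step 2:
                  M         X         D
  init    7.1382e-04     1.592   0.04736
  Δ       3.4879e-04 3.4879e-04 -3.4879e-04
  eq       0.001063     1.593   0.04701
  solve Keq expr → x = -1.1626e-04; check Q = 2.1440e+04

x = -1.1626e-04 M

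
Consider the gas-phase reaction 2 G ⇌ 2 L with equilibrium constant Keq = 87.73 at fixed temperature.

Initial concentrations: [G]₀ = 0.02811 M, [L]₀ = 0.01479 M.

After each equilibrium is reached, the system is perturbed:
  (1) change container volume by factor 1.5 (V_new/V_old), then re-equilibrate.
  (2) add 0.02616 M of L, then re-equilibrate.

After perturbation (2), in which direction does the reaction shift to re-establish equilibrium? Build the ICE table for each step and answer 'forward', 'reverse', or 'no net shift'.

Direction: reverse

Q₀ = 0.2768 vs Keq = 87.73 ⇒ Q<K, forward
Step 1:
                   G          L
  I          0.02811    0.01479
  C         -0.02397    0.02397
  E         0.004138    0.03876
  solve Keq expr → x = 0.01199; check Q = 87.73
Then change container volume by factor 1.5 (V_new/V_old).
Step 2:
                   G          L
  I         0.002759    0.02584
  C                0          0
  E         0.002759    0.02584
  solve Keq expr → x = 0; check Q = 87.73
Then add 0.02616 M of L.
Step 3:
                   G          L
  I         0.002759      0.052
  C         0.002524  -0.002524
  E         0.005282    0.04948
  solve Keq expr → x = -0.001262; check Q = 87.73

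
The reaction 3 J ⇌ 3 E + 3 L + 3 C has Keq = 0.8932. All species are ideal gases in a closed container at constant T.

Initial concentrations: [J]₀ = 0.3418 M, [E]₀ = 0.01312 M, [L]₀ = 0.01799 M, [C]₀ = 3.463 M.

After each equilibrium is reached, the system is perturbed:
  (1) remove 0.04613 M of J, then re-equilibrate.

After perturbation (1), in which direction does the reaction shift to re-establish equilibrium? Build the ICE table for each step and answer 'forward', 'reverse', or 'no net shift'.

Q₀ = 1.3675e-08 vs Keq = 0.8932 ⇒ Q<K, forward
Step 1:
                    J           E           L           C
  Initial      0.3418     0.01312     0.01799       3.463
  Change      -0.1867      0.1867      0.1867      0.1867
  Equil        0.1551      0.1999      0.2047        3.65
  solve Keq expr → x = 0.06225; check Q = 0.8932
Then remove 0.04613 M of J.
Step 2:
                    J           E           L           C
  Initial      0.1089      0.1999      0.2047        3.65
  Change      0.01846    -0.01846    -0.01846    -0.01846
  Equil        0.1274      0.1814      0.1863       3.631
  solve Keq expr → x = -0.006155; check Q = 0.8932

Direction: reverse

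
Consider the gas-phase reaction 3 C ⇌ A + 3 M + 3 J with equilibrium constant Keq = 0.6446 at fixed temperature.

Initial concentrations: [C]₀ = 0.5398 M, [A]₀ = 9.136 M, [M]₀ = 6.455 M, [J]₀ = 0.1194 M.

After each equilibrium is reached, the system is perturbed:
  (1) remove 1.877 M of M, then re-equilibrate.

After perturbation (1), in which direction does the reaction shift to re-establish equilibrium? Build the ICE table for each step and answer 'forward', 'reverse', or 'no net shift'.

Q₀ = 26.59 vs Keq = 0.6446 ⇒ Q>K, reverse
Step 1:
                  C         A         M         J
  init       0.5398     9.136     6.455    0.1194
  Δ         0.07924  -0.02641  -0.07924  -0.07924
  eq          0.619      9.11     6.376   0.04016
  solve Keq expr → x = -0.02641; check Q = 0.6446
Then remove 1.877 M of M.
Step 2:
                  C         A         M         J
  init        0.619      9.11     4.499   0.04016
  Δ        -0.01516  0.005055   0.01516   0.01516
  eq         0.6039     9.115     4.514   0.05532
  solve Keq expr → x = 0.005055; check Q = 0.6446

Direction: forward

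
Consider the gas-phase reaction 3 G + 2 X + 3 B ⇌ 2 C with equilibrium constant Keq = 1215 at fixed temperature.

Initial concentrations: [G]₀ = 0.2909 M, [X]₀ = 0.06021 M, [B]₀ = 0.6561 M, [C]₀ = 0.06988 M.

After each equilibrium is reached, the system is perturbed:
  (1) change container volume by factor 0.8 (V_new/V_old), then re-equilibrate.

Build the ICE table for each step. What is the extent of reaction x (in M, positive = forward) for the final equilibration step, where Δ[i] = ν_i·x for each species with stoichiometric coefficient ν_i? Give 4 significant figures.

x = 0.007843 M

Q₀ = 193.7 vs Keq = 1215 ⇒ Q<K, forward
Step 1:
                  G         X         B         C
  Initial    0.2909   0.06021    0.6561   0.06988
  Change    -0.0309   -0.0206   -0.0309    0.0206
  Equil        0.26   0.03961    0.6252   0.09048
  solve Keq expr → x = 0.0103; check Q = 1215
Then change container volume by factor 0.8 (V_new/V_old).
Step 2:
                  G         X         B         C
  Initial     0.325   0.04951    0.7815    0.1131
  Change   -0.02353  -0.01569  -0.02353   0.01569
  Equil      0.3015   0.03383     0.758    0.1288
  solve Keq expr → x = 0.007843; check Q = 1215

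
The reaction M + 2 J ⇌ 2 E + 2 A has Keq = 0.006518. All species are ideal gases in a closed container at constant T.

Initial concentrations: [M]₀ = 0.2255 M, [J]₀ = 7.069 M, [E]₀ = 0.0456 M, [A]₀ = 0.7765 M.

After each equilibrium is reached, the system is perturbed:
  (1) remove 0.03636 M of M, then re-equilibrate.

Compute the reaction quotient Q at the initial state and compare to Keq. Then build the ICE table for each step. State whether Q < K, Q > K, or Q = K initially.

Q₀ = 1.1126e-04 vs Keq = 0.006518 ⇒ Q<K, forward
Step 1:
                  M         J         E         A
  I          0.2255     7.069    0.0456    0.7765
  C         -0.0865    -0.173     0.173     0.173
  E           0.139     6.896    0.2186    0.9495
  solve Keq expr → x = 0.0865; check Q = 0.006518
Then remove 0.03636 M of M.
Step 2:
                  M         J         E         A
  I          0.1026     6.896    0.2186    0.9495
  C        0.009114   0.01823  -0.01823  -0.01823
  E          0.1118     6.914    0.2004    0.9313
  solve Keq expr → x = -0.009114; check Q = 0.006518

Q₀ = 1.1126e-04; Q < K (proceeds forward)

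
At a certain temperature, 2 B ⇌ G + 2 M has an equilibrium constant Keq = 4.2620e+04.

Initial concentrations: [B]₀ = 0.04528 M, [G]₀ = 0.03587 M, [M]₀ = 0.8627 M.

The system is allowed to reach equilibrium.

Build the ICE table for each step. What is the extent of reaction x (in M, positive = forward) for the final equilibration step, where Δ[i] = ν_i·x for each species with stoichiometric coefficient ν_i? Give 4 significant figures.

Q₀ = 13.02 vs Keq = 4.2620e+04 ⇒ Q<K, forward
Step 1:
                   B          G          M
  I          0.04528    0.03587     0.8627
  C         -0.04422    0.02211    0.04422
  E         0.001058    0.05798     0.9069
  solve Keq expr → x = 0.02211; check Q = 4.2620e+04

x = 0.02211 M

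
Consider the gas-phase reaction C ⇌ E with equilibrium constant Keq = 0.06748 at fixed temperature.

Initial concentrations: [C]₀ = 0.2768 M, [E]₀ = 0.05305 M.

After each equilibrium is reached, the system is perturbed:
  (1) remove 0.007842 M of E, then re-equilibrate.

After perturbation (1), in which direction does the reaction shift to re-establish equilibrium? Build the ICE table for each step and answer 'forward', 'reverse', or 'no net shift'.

Q₀ = 0.1917 vs Keq = 0.06748 ⇒ Q>K, reverse
Step 1:
                   C          E
  Initial     0.2768    0.05305
  Change      0.0322    -0.0322
  Equil        0.309    0.02085
  solve Keq expr → x = -0.0322; check Q = 0.06748
Then remove 0.007842 M of E.
Step 2:
                   C          E
  Initial      0.309    0.01301
  Change   -0.007346   0.007346
  Equil       0.3017    0.02036
  solve Keq expr → x = 0.007346; check Q = 0.06748

Direction: forward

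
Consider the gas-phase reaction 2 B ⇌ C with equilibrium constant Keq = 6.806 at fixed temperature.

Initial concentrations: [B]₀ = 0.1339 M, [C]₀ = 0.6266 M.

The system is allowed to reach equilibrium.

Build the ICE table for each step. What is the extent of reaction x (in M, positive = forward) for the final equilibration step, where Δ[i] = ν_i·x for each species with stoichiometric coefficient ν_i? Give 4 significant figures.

x = -0.07535 M

Q₀ = 34.95 vs Keq = 6.806 ⇒ Q>K, reverse
Step 1:
                   B          C
  Initial     0.1339     0.6266
  Change      0.1507   -0.07535
  Equil       0.2846     0.5513
  solve Keq expr → x = -0.07535; check Q = 6.806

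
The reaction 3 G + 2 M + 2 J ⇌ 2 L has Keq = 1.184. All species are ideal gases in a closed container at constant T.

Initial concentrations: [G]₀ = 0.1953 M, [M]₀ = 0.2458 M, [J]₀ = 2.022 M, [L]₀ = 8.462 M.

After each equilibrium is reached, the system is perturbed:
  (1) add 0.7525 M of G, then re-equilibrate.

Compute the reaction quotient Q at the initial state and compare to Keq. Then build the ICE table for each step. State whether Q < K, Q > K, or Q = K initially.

Q₀ = 3.8915e+04 vs Keq = 1.184 ⇒ Q>K, reverse
Step 1:
                  G         M         J         L
  init       0.1953    0.2458     2.022     8.462
  Δ           1.392     0.928     0.928    -0.928
  eq          1.587     1.174      2.95     7.534
  solve Keq expr → x = -0.464; check Q = 1.184
Then add 0.7525 M of G.
Step 2:
                  G         M         J         L
  init         2.34     1.174      2.95     7.534
  Δ         -0.3525    -0.235    -0.235     0.235
  eq          1.987    0.9388     2.715     7.769
  solve Keq expr → x = 0.1175; check Q = 1.184

Q₀ = 3.8915e+04; Q > K (proceeds reverse)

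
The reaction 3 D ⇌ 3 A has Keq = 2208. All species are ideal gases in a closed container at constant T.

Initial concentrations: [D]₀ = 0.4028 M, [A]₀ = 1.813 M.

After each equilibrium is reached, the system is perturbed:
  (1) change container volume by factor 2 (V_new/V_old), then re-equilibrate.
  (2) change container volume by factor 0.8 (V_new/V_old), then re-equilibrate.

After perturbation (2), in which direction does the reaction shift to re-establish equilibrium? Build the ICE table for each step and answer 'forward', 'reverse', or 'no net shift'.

Direction: no net shift

Q₀ = 91.19 vs Keq = 2208 ⇒ Q<K, forward
Step 1:
                    D           A
  Initial      0.4028       1.813
  Change      -0.2448      0.2448
  Equil         0.158       2.058
  solve Keq expr → x = 0.08159; check Q = 2208
Then change container volume by factor 2 (V_new/V_old).
Step 2:
                    D           A
  Initial     0.07901       1.029
  Change            0           0
  Equil       0.07901       1.029
  solve Keq expr → x = 0; check Q = 2208
Then change container volume by factor 0.8 (V_new/V_old).
Step 3:
                    D           A
  Initial     0.09877       1.286
  Change            0           0
  Equil       0.09877       1.286
  solve Keq expr → x = 0; check Q = 2208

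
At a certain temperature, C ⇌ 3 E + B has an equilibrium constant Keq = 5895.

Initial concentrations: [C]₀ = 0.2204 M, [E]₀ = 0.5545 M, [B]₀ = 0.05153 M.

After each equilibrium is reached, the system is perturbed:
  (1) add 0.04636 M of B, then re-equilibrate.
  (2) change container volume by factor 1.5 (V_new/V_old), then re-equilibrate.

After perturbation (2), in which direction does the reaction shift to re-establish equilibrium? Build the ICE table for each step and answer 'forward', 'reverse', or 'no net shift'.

Direction: forward

Q₀ = 0.03986 vs Keq = 5895 ⇒ Q<K, forward
Step 1:
                   C          E          B
  Initial     0.2204     0.5545    0.05153
  Change     -0.2203      0.661     0.2203
  Equil   8.2805e-05      1.215     0.2718
  solve Keq expr → x = 0.2203; check Q = 5895
Then add 0.04636 M of B.
Step 2:
                   C          E          B
  Initial 8.2805e-05      1.215     0.3182
  Change  1.4107e-05 -4.2320e-05 -1.4107e-05
  Equil   9.6911e-05      1.215     0.3182
  solve Keq expr → x = -1.4107e-05; check Q = 5895
Then change container volume by factor 1.5 (V_new/V_old).
Step 3:
                   C          E          B
  Initial 6.4608e-05     0.8103     0.2121
  Change  -4.5451e-05 1.3635e-04 4.5451e-05
  Equil   1.9157e-05     0.8104     0.2122
  solve Keq expr → x = 4.5451e-05; check Q = 5895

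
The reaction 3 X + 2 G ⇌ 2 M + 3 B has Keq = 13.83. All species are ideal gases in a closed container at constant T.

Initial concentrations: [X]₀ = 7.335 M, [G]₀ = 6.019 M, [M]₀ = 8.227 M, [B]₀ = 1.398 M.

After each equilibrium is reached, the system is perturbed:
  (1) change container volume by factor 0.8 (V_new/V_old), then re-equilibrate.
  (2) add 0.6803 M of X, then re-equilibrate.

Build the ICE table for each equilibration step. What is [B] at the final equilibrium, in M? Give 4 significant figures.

Q₀ = 0.01293 vs Keq = 13.83 ⇒ Q<K, forward
Step 1:
                   X          G          M          B
  init         7.335      6.019      8.227      1.398
  Δ           -3.387     -2.258      2.258      3.387
  eq           3.948      3.761      10.48      4.785
  solve Keq expr → x = 1.129; check Q = 13.83
Then change container volume by factor 0.8 (V_new/V_old).
Step 2:
                   X          G          M          B
  init         4.935      4.701      13.11      5.981
  Δ                0          0          0          0
  eq           4.935      4.701      13.11      5.981
  solve Keq expr → x = 0; check Q = 13.83
Then add 0.6803 M of X.
Step 3:
                   X          G          M          B
  init         5.616      4.701      13.11      5.981
  Δ          -0.2712    -0.1808     0.1808     0.2712
  eq           5.344      4.521      13.29      6.252
  solve Keq expr → x = 0.09041; check Q = 13.83

[B]_eq = 6.252 M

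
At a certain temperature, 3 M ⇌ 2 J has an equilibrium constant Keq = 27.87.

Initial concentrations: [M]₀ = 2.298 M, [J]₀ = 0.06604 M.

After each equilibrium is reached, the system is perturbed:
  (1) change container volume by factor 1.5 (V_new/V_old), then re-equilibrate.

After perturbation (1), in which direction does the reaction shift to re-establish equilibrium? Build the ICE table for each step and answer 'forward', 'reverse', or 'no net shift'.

Direction: reverse

Q₀ = 3.5939e-04 vs Keq = 27.87 ⇒ Q<K, forward
Step 1:
                   M          J
  Initial      2.298    0.06604
  Change      -1.899      1.266
  Equil       0.3993      1.332
  solve Keq expr → x = 0.6329; check Q = 27.87
Then change container volume by factor 1.5 (V_new/V_old).
Step 2:
                   M          J
  Initial     0.2662     0.8879
  Change      0.0334   -0.02227
  Equil       0.2996     0.8656
  solve Keq expr → x = -0.01113; check Q = 27.87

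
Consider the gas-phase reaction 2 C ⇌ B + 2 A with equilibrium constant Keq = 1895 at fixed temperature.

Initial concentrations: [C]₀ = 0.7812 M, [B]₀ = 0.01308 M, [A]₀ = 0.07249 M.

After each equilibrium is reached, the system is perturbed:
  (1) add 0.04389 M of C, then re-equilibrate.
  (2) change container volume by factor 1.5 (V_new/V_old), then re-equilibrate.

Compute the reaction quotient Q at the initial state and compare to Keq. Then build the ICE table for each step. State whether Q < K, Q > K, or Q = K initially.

Q₀ = 1.1263e-04 vs Keq = 1895 ⇒ Q<K, forward
Step 1:
                   C          B          A
  init        0.7812    0.01308    0.07249
  Δ           -0.769     0.3845      0.769
  eq         0.01219     0.3976     0.8415
  solve Keq expr → x = 0.3845; check Q = 1895
Then add 0.04389 M of C.
Step 2:
                   C          B          A
  init       0.05608     0.3976     0.8415
  Δ         -0.04293    0.02146    0.04293
  eq         0.01315      0.419     0.8844
  solve Keq expr → x = 0.02146; check Q = 1895
Then change container volume by factor 1.5 (V_new/V_old).
Step 3:
                   C          B          A
  init      0.008768     0.2794     0.5896
  Δ         -0.00158 7.8982e-04    0.00158
  eq        0.007188     0.2802     0.5912
  solve Keq expr → x = 7.8982e-04; check Q = 1895

Q₀ = 1.1263e-04; Q < K (proceeds forward)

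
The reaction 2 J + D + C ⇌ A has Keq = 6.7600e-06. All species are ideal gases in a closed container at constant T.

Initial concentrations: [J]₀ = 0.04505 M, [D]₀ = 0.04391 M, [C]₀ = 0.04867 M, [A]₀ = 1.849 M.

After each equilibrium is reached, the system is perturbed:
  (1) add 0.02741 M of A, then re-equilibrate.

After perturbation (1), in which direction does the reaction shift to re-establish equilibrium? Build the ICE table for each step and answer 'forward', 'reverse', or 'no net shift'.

Q₀ = 4.2631e+05 vs Keq = 6.7600e-06 ⇒ Q>K, reverse
Step 1:
                  J         D         C         A
  Initial   0.04505   0.04391   0.04867     1.849
  Change      3.697     1.849     1.849    -1.849
  Equil       3.742     1.893     1.897 3.3997e-04
  solve Keq expr → x = -1.849; check Q = 6.7600e-06
Then add 0.02741 M of A.
Step 2:
                  J         D         C         A
  Initial     3.742     1.893     1.897   0.02775
  Change    0.05478   0.02739   0.02739  -0.02739
  Equil       3.797      1.92     1.925 3.6018e-04
  solve Keq expr → x = -0.02739; check Q = 6.7600e-06

Direction: reverse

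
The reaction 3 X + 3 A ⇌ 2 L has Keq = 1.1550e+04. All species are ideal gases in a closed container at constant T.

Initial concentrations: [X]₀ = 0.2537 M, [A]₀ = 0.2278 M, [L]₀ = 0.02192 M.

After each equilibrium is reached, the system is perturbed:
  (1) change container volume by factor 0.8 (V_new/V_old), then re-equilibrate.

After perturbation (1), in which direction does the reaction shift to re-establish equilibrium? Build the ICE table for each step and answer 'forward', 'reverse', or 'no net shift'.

Q₀ = 2.489 vs Keq = 1.1550e+04 ⇒ Q<K, forward
Step 1:
                  X         A         L
  Initial    0.2537    0.2278   0.02192
  Change     -0.138    -0.138   0.09198
  Equil      0.1157   0.08983    0.1139
  solve Keq expr → x = 0.04599; check Q = 1.1550e+04
Then change container volume by factor 0.8 (V_new/V_old).
Step 2:
                  X         A         L
  Initial    0.1447    0.1123    0.1424
  Change   -0.01497  -0.01497  0.009981
  Equil      0.1297   0.09731    0.1524
  solve Keq expr → x = 0.00499; check Q = 1.1550e+04

Direction: forward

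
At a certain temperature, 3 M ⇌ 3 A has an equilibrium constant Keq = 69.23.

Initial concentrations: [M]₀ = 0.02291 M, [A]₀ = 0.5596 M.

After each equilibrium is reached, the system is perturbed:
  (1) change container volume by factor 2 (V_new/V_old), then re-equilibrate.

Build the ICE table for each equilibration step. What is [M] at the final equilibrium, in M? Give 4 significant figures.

Q₀ = 1.4573e+04 vs Keq = 69.23 ⇒ Q>K, reverse
Step 1:
                   M          A
  Initial    0.02291     0.5596
  Change     0.09117   -0.09117
  Equil       0.1141     0.4684
  solve Keq expr → x = -0.03039; check Q = 69.23
Then change container volume by factor 2 (V_new/V_old).
Step 2:
                   M          A
  Initial    0.05704     0.2342
  Change           0          0
  Equil      0.05704     0.2342
  solve Keq expr → x = 0; check Q = 69.23

[M]_eq = 0.05704 M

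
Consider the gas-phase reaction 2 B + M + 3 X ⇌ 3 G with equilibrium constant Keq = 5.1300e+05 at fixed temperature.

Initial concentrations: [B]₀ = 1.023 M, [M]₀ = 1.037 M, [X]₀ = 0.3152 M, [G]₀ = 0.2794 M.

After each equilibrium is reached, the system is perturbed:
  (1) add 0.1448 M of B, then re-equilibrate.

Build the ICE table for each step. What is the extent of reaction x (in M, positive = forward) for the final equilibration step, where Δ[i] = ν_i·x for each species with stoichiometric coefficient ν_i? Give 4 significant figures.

Q₀ = 0.6418 vs Keq = 5.1300e+05 ⇒ Q<K, forward
Step 1:
                   B          M          X          G
  I            1.023      1.037     0.3152     0.2794
  C          -0.2044    -0.1022    -0.3066     0.3066
  E           0.8186     0.9348   0.008556      0.586
  solve Keq expr → x = 0.1022; check Q = 5.1300e+05
Then add 0.1448 M of B.
Step 2:
                   B          M          X          G
  I           0.9634     0.9348   0.008556      0.586
  C       -5.7682e-04 -2.8841e-04 -8.6523e-04 8.6523e-04
  E           0.9628     0.9345   0.007691     0.5869
  solve Keq expr → x = 2.8841e-04; check Q = 5.1300e+05

x = 2.8841e-04 M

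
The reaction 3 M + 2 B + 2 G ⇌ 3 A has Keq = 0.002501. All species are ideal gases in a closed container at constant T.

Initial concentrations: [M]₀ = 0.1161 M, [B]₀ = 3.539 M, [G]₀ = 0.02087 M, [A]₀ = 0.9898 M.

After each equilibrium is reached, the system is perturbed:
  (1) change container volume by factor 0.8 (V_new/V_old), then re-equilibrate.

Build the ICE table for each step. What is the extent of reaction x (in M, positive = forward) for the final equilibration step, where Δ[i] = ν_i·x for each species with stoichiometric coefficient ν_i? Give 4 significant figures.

Q₀ = 1.1359e+05 vs Keq = 0.002501 ⇒ Q>K, reverse
Step 1:
                    M           B           G           A
  Initial      0.1161       3.539     0.02087      0.9898
  Change       0.7831       0.522       0.522     -0.7831
  Equil        0.8992       4.061      0.5429      0.2067
  solve Keq expr → x = -0.261; check Q = 0.002501
Then change container volume by factor 0.8 (V_new/V_old).
Step 2:
                    M           B           G           A
  Initial       1.124       5.076      0.6786      0.2584
  Change     -0.05756    -0.03837    -0.03837     0.05756
  Equil         1.066       5.038      0.6403       0.316
  solve Keq expr → x = 0.01919; check Q = 0.002501

x = 0.01919 M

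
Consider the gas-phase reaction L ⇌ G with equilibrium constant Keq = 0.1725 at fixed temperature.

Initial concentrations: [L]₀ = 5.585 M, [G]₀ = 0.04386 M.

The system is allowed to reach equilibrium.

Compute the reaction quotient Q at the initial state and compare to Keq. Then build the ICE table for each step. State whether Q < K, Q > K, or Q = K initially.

Q₀ = 0.007853; Q < K (proceeds forward)

Q₀ = 0.007853 vs Keq = 0.1725 ⇒ Q<K, forward
Step 1:
                   L          G
  Initial      5.585    0.04386
  Change     -0.7843     0.7843
  Equil        4.801     0.8281
  solve Keq expr → x = 0.7843; check Q = 0.1725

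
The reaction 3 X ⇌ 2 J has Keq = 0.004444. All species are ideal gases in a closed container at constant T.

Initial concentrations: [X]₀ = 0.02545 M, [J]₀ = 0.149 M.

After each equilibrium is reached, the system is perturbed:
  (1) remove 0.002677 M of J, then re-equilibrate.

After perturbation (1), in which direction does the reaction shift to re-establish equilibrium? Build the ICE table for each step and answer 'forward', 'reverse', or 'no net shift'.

Q₀ = 1347 vs Keq = 0.004444 ⇒ Q>K, reverse
Step 1:
                    X           J
  Initial     0.02545       0.149
  Change       0.2119     -0.1413
  Equil        0.2374     0.00771
  solve Keq expr → x = -0.07064; check Q = 0.004444
Then remove 0.002677 M of J.
Step 2:
                    X           J
  Initial      0.2374    0.005033
  Change    -0.003743    0.002495
  Equil        0.2336    0.007529
  solve Keq expr → x = 0.001248; check Q = 0.004444

Direction: forward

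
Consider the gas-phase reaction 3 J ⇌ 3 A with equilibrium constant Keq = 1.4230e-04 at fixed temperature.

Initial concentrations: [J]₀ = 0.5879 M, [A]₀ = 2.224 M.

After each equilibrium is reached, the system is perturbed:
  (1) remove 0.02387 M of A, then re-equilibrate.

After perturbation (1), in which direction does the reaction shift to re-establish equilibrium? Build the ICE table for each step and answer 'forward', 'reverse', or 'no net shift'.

Direction: forward

Q₀ = 54.14 vs Keq = 1.4230e-04 ⇒ Q>K, reverse
Step 1:
                    J           A
  I            0.5879       2.224
  C             2.084      -2.084
  E             2.672      0.1395
  solve Keq expr → x = -0.6948; check Q = 1.4230e-04
Then remove 0.02387 M of A.
Step 2:
                    J           A
  I             2.672      0.1156
  C          -0.02269     0.02269
  E              2.65      0.1383
  solve Keq expr → x = 0.007562; check Q = 1.4230e-04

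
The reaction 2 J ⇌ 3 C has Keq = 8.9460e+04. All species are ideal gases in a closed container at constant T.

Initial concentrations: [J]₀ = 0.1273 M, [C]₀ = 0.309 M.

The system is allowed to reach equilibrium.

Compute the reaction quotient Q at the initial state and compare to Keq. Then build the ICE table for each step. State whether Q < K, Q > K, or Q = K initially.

Q₀ = 1.821; Q < K (proceeds forward)

Q₀ = 1.821 vs Keq = 8.9460e+04 ⇒ Q<K, forward
Step 1:
                  J         C
  init       0.1273     0.309
  Δ         -0.1261    0.1892
  eq       0.001176    0.4982
  solve Keq expr → x = 0.06306; check Q = 8.9460e+04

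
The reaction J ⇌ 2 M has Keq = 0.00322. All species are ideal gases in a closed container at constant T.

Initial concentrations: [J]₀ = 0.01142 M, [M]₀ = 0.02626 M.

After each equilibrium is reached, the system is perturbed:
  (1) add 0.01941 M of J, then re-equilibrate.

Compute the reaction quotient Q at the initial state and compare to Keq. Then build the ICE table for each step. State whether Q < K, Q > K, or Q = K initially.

Q₀ = 0.06038; Q > K (proceeds reverse)

Q₀ = 0.06038 vs Keq = 0.00322 ⇒ Q>K, reverse
Step 1:
                   J          M
  I          0.01142    0.02626
  C         0.009069   -0.01814
  E          0.02049   0.008122
  solve Keq expr → x = -0.009069; check Q = 0.00322
Then add 0.01941 M of J.
Step 2:
                   J          M
  I           0.0399   0.008122
  C        -0.001499   0.002997
  E           0.0384    0.01112
  solve Keq expr → x = 0.001499; check Q = 0.00322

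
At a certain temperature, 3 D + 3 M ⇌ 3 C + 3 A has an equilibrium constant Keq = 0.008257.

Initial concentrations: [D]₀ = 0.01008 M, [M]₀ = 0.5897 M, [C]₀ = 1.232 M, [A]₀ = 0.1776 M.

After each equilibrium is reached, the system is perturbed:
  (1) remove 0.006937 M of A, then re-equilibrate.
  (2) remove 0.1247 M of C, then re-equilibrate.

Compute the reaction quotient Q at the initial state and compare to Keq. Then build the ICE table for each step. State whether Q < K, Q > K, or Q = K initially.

Q₀ = 4.9875e+04 vs Keq = 0.008257 ⇒ Q>K, reverse
Step 1:
                  D         M         C         A
  Initial   0.01008    0.5897     1.232    0.1776
  Change     0.1546    0.1546   -0.1546   -0.1546
  Equil      0.1647    0.7443     1.077     0.023
  solve Keq expr → x = -0.05153; check Q = 0.008257
Then remove 0.006937 M of A.
Step 2:
                  D         M         C         A
  Initial    0.1647    0.7443     1.077   0.01606
  Change  -0.005831 -0.005831  0.005831  0.005831
  Equil      0.1589    0.7385     1.083   0.02189
  solve Keq expr → x = 0.001944; check Q = 0.008257
Then remove 0.1247 M of C.
Step 3:
                  D         M         C         A
  Initial    0.1589    0.7385    0.9585   0.02189
  Change  -0.002346 -0.002346  0.002346  0.002346
  Equil      0.1565    0.7361    0.9609   0.02423
  solve Keq expr → x = 7.8189e-04; check Q = 0.008257

Q₀ = 4.9875e+04; Q > K (proceeds reverse)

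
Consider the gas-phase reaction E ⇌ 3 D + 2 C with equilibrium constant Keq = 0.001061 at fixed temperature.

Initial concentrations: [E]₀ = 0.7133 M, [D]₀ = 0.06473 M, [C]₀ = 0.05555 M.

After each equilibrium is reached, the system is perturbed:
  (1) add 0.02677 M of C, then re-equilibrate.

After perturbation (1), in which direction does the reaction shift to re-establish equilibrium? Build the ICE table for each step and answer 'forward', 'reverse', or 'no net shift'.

Direction: reverse

Q₀ = 1.1733e-06 vs Keq = 0.001061 ⇒ Q<K, forward
Step 1:
                    E           D           C
  Initial      0.7133     0.06473     0.05555
  Change      -0.0673      0.2019      0.1346
  Equil         0.646      0.2666      0.1902
  solve Keq expr → x = 0.0673; check Q = 0.001061
Then add 0.02677 M of C.
Step 2:
                    E           D           C
  Initial       0.646      0.2666      0.2169
  Change     0.004781    -0.01434   -0.009562
  Equil        0.6508      0.2523      0.2074
  solve Keq expr → x = -0.004781; check Q = 0.001061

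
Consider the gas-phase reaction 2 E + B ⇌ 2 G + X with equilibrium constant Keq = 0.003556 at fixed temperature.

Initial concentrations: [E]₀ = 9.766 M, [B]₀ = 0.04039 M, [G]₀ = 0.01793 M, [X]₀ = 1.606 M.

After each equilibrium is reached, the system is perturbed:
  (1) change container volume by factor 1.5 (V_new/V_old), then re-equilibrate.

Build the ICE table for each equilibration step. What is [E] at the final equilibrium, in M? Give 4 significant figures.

Q₀ = 1.3403e-04 vs Keq = 0.003556 ⇒ Q<K, forward
Step 1:
                   E          B          G          X
  init         9.766    0.04039    0.01793      1.606
  Δ         -0.04383   -0.02192    0.04383    0.02192
  eq           9.722    0.01847    0.06176      1.628
  solve Keq expr → x = 0.02192; check Q = 0.003556
Then change container volume by factor 1.5 (V_new/V_old).
Step 2:
                   E          B          G          X
  init         6.481    0.01232    0.04117      1.085
  Δ                0          0          0          0
  eq           6.481    0.01232    0.04117      1.085
  solve Keq expr → x = 0; check Q = 0.003556

[E]_eq = 6.481 M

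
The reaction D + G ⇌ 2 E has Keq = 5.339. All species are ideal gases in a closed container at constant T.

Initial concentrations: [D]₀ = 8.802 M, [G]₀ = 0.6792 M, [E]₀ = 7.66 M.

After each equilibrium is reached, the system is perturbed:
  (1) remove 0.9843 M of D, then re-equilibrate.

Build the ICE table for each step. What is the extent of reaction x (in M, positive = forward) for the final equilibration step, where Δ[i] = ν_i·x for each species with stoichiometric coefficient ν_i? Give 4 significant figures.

x = -0.06873 M

Q₀ = 9.815 vs Keq = 5.339 ⇒ Q>K, reverse
Step 1:
                    D           G           E
  I             8.802      0.6792        7.66
  C            0.3275      0.3275      -0.655
  E              9.13       1.007       7.005
  solve Keq expr → x = -0.3275; check Q = 5.339
Then remove 0.9843 M of D.
Step 2:
                    D           G           E
  I             8.145       1.007       7.005
  C           0.06873     0.06873     -0.1375
  E             8.214       1.075       6.868
  solve Keq expr → x = -0.06873; check Q = 5.339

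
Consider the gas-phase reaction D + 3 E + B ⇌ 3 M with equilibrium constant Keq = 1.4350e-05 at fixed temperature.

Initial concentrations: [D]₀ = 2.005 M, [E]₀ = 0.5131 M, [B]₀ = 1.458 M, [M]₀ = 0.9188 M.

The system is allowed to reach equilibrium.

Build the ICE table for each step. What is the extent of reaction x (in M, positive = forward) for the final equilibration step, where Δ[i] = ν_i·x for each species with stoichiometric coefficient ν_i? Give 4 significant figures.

Q₀ = 1.964 vs Keq = 1.4350e-05 ⇒ Q>K, reverse
Step 1:
                  D         E         B         M
  I           2.005    0.5131     1.458    0.9188
  C          0.2885    0.8656    0.2885   -0.8656
  E           2.294     1.379     1.747   0.05321
  solve Keq expr → x = -0.2885; check Q = 1.4350e-05

x = -0.2885 M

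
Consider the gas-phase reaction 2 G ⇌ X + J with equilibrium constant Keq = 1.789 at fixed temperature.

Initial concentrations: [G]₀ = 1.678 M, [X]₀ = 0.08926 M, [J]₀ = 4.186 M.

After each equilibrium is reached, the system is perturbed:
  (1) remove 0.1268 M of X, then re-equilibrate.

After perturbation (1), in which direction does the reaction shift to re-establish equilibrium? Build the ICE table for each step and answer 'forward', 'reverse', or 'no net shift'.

Direction: forward

Q₀ = 0.1327 vs Keq = 1.789 ⇒ Q<K, forward
Step 1:
                    G           X           J
  Initial       1.678     0.08926       4.186
  Change      -0.6536      0.3268      0.3268
  Equil         1.024       0.416       4.513
  solve Keq expr → x = 0.3268; check Q = 1.789
Then remove 0.1268 M of X.
Step 2:
                    G           X           J
  Initial       1.024      0.2892       4.513
  Change      -0.0967     0.04835     0.04835
  Equil        0.9277      0.3376       4.561
  solve Keq expr → x = 0.04835; check Q = 1.789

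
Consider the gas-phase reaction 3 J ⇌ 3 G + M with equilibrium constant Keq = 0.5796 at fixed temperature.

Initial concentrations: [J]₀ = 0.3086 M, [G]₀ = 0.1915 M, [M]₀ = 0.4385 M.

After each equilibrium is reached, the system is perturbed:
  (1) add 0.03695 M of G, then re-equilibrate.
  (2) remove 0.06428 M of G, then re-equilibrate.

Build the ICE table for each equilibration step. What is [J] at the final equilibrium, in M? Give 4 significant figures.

[J]_eq = 0.2277 M

Q₀ = 0.1048 vs Keq = 0.5796 ⇒ Q<K, forward
Step 1:
                  J         G         M
  I          0.3086    0.1915    0.4385
  C        -0.06807   0.06807   0.02269
  E          0.2405    0.2596    0.4612
  solve Keq expr → x = 0.02269; check Q = 0.5796
Then add 0.03695 M of G.
Step 2:
                  J         G         M
  I          0.2405    0.2965    0.4612
  C         0.01721  -0.01721 -0.005737
  E          0.2577    0.2793    0.4555
  solve Keq expr → x = -0.005737; check Q = 0.5796
Then remove 0.06428 M of G.
Step 3:
                  J         G         M
  I          0.2577     0.215    0.4555
  C           -0.03      0.03  0.009998
  E          0.2277     0.245    0.4655
  solve Keq expr → x = 0.009998; check Q = 0.5796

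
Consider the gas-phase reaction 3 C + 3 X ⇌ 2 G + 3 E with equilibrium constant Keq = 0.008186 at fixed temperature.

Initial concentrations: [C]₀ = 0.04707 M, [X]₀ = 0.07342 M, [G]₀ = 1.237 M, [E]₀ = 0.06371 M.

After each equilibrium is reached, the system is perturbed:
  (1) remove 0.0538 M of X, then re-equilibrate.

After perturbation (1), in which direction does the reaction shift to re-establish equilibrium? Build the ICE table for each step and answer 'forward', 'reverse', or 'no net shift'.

Q₀ = 9587 vs Keq = 0.008186 ⇒ Q>K, reverse
Step 1:
                   C          X          G          E
  Initial    0.04707    0.07342      1.237    0.06371
  Change     0.06111    0.06111   -0.04074   -0.06111
  Equil       0.1082     0.1345      1.196   0.002603
  solve Keq expr → x = -0.02037; check Q = 0.008186
Then remove 0.0538 M of X.
Step 2:
                   C          X          G          E
  Initial     0.1082    0.08073      1.196   0.002603
  Change    0.001006   0.001006 -6.7073e-04  -0.001006
  Equil       0.1092    0.08173      1.196   0.001597
  solve Keq expr → x = -3.3536e-04; check Q = 0.008186

Direction: reverse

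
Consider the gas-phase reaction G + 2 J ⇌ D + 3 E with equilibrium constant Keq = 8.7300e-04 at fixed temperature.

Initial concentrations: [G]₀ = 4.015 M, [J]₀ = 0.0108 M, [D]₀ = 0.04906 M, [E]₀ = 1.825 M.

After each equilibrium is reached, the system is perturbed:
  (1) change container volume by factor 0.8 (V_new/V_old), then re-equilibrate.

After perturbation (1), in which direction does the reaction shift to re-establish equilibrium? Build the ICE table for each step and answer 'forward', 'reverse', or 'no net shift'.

Direction: reverse

Q₀ = 636.8 vs Keq = 8.7300e-04 ⇒ Q>K, reverse
Step 1:
                   G          J          D          E
  Initial      4.015     0.0108    0.04906      1.825
  Change     0.04905     0.0981   -0.04905    -0.1472
  Equil        4.064     0.1089 8.9082e-06      1.678
  solve Keq expr → x = -0.04905; check Q = 8.7300e-04
Then change container volume by factor 0.8 (V_new/V_old).
Step 2:
                   G          J          D          E
  Initial       5.08     0.1361 1.1135e-05      2.097
  Change  2.2264e-06 4.4528e-06 -2.2264e-06 -6.6791e-06
  Equil         5.08     0.1361 8.9089e-06      2.097
  solve Keq expr → x = -2.2264e-06; check Q = 8.7300e-04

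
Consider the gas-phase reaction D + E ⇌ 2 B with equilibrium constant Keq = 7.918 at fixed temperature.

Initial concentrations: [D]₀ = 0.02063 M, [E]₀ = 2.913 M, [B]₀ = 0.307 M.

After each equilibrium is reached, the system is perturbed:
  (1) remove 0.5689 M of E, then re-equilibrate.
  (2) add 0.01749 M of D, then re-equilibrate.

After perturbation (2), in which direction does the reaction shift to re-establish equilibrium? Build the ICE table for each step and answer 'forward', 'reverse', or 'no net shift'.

Direction: forward

Q₀ = 1.568 vs Keq = 7.918 ⇒ Q<K, forward
Step 1:
                  D         E         B
  init      0.02063     2.913     0.307
  Δ        -0.01564  -0.01564   0.03128
  eq       0.004988     2.897    0.3383
  solve Keq expr → x = 0.01564; check Q = 7.918
Then remove 0.5689 M of E.
Step 2:
                  D         E         B
  init     0.004988     2.328    0.3383
  Δ        0.001133  0.001133 -0.002266
  eq       0.006121      2.33     0.336
  solve Keq expr → x = -0.001133; check Q = 7.918
Then add 0.01749 M of D.
Step 3:
                  D         E         B
  init      0.02361      2.33     0.336
  Δ         -0.0162   -0.0162    0.0324
  eq        0.00741     2.313    0.3684
  solve Keq expr → x = 0.0162; check Q = 7.918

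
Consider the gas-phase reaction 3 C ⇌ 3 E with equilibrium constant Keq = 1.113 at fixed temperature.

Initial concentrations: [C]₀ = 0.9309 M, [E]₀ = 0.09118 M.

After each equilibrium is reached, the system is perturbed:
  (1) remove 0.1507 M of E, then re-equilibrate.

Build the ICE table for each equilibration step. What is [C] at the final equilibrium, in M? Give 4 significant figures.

[C]_eq = 0.4279 M

Q₀ = 9.3970e-04 vs Keq = 1.113 ⇒ Q<K, forward
Step 1:
                    C           E
  I            0.9309     0.09118
  C            -0.429       0.429
  E            0.5019      0.5202
  solve Keq expr → x = 0.143; check Q = 1.113
Then remove 0.1507 M of E.
Step 2:
                    C           E
  I            0.5019      0.3695
  C          -0.07401     0.07401
  E            0.4279      0.4435
  solve Keq expr → x = 0.02467; check Q = 1.113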